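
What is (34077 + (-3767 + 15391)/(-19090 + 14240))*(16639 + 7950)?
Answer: 2031811519757/2425 ≈ 8.3786e+8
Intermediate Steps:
(34077 + (-3767 + 15391)/(-19090 + 14240))*(16639 + 7950) = (34077 + 11624/(-4850))*24589 = (34077 + 11624*(-1/4850))*24589 = (34077 - 5812/2425)*24589 = (82630913/2425)*24589 = 2031811519757/2425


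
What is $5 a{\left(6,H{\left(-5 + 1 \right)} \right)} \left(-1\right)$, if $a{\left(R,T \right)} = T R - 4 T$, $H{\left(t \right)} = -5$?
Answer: $50$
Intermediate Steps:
$a{\left(R,T \right)} = - 4 T + R T$ ($a{\left(R,T \right)} = R T - 4 T = - 4 T + R T$)
$5 a{\left(6,H{\left(-5 + 1 \right)} \right)} \left(-1\right) = 5 \left(- 5 \left(-4 + 6\right)\right) \left(-1\right) = 5 \left(\left(-5\right) 2\right) \left(-1\right) = 5 \left(-10\right) \left(-1\right) = \left(-50\right) \left(-1\right) = 50$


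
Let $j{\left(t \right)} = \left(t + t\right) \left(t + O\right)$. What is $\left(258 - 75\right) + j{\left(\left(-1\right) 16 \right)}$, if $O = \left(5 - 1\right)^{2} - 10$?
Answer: $503$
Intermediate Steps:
$O = 6$ ($O = 4^{2} - 10 = 16 - 10 = 6$)
$j{\left(t \right)} = 2 t \left(6 + t\right)$ ($j{\left(t \right)} = \left(t + t\right) \left(t + 6\right) = 2 t \left(6 + t\right)$)
$\left(258 - 75\right) + j{\left(\left(-1\right) 16 \right)} = \left(258 - 75\right) + 2 \left(\left(-1\right) 16\right) \left(6 - 16\right) = 183 + 2 \left(-16\right) \left(6 - 16\right) = 183 + 2 \left(-16\right) \left(-10\right) = 183 + 320 = 503$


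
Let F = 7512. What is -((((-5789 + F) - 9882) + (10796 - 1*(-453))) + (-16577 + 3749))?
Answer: 9738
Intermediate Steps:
-((((-5789 + F) - 9882) + (10796 - 1*(-453))) + (-16577 + 3749)) = -((((-5789 + 7512) - 9882) + (10796 - 1*(-453))) + (-16577 + 3749)) = -(((1723 - 9882) + (10796 + 453)) - 12828) = -((-8159 + 11249) - 12828) = -(3090 - 12828) = -1*(-9738) = 9738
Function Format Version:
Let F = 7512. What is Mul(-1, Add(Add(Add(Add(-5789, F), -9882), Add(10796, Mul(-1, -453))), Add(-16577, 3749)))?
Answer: 9738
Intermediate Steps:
Mul(-1, Add(Add(Add(Add(-5789, F), -9882), Add(10796, Mul(-1, -453))), Add(-16577, 3749))) = Mul(-1, Add(Add(Add(Add(-5789, 7512), -9882), Add(10796, Mul(-1, -453))), Add(-16577, 3749))) = Mul(-1, Add(Add(Add(1723, -9882), Add(10796, 453)), -12828)) = Mul(-1, Add(Add(-8159, 11249), -12828)) = Mul(-1, Add(3090, -12828)) = Mul(-1, -9738) = 9738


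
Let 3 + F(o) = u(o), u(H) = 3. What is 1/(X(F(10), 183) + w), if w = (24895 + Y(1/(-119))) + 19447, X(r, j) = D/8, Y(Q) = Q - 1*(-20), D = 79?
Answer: 952/42242017 ≈ 2.2537e-5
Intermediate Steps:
F(o) = 0 (F(o) = -3 + 3 = 0)
Y(Q) = 20 + Q (Y(Q) = Q + 20 = 20 + Q)
X(r, j) = 79/8
w = 5279077/119 (w = (24895 + (20 + 1/(-119))) + 19447 = (24895 + (20 - 1/119)) + 19447 = (24895 + 2379/119) + 19447 = 2964884/119 + 19447 = 5279077/119 ≈ 44362.)
1/(X(F(10), 183) + w) = 1/(79/8 + 5279077/119) = 1/(42242017/952) = 952/42242017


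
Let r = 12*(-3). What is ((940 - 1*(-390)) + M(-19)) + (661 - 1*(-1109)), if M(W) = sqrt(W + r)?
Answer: 3100 + I*sqrt(55) ≈ 3100.0 + 7.4162*I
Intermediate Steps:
r = -36
M(W) = sqrt(-36 + W) (M(W) = sqrt(W - 36) = sqrt(-36 + W))
((940 - 1*(-390)) + M(-19)) + (661 - 1*(-1109)) = ((940 - 1*(-390)) + sqrt(-36 - 19)) + (661 - 1*(-1109)) = ((940 + 390) + sqrt(-55)) + (661 + 1109) = (1330 + I*sqrt(55)) + 1770 = 3100 + I*sqrt(55)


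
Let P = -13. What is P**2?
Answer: 169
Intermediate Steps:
P**2 = (-13)**2 = 169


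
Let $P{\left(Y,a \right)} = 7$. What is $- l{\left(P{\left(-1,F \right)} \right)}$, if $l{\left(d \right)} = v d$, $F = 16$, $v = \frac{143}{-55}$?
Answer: $\frac{91}{5} \approx 18.2$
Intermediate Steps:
$v = - \frac{13}{5}$ ($v = 143 \left(- \frac{1}{55}\right) = - \frac{13}{5} \approx -2.6$)
$l{\left(d \right)} = - \frac{13 d}{5}$
$- l{\left(P{\left(-1,F \right)} \right)} = - \frac{\left(-13\right) 7}{5} = \left(-1\right) \left(- \frac{91}{5}\right) = \frac{91}{5}$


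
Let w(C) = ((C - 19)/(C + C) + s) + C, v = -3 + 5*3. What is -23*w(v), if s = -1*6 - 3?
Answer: -1495/24 ≈ -62.292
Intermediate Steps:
s = -9 (s = -6 - 3 = -9)
v = 12 (v = -3 + 15 = 12)
w(C) = -9 + C + (-19 + C)/(2*C) (w(C) = ((C - 19)/(C + C) - 9) + C = ((-19 + C)/((2*C)) - 9) + C = ((-19 + C)*(1/(2*C)) - 9) + C = ((-19 + C)/(2*C) - 9) + C = (-9 + (-19 + C)/(2*C)) + C = -9 + C + (-19 + C)/(2*C))
-23*w(v) = -23*(-17/2 + 12 - 19/2/12) = -23*(-17/2 + 12 - 19/2*1/12) = -23*(-17/2 + 12 - 19/24) = -23*65/24 = -1495/24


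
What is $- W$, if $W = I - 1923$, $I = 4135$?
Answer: $-2212$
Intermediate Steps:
$W = 2212$ ($W = 4135 - 1923 = 2212$)
$- W = \left(-1\right) 2212 = -2212$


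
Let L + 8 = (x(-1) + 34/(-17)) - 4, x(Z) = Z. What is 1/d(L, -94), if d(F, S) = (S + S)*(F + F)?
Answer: 1/5640 ≈ 0.00017730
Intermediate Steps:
L = -15 (L = -8 + ((-1 + 34/(-17)) - 4) = -8 + ((-1 + 34*(-1/17)) - 4) = -8 + ((-1 - 2) - 4) = -8 + (-3 - 4) = -8 - 7 = -15)
d(F, S) = 4*F*S (d(F, S) = (2*S)*(2*F) = 4*F*S)
1/d(L, -94) = 1/(4*(-15)*(-94)) = 1/5640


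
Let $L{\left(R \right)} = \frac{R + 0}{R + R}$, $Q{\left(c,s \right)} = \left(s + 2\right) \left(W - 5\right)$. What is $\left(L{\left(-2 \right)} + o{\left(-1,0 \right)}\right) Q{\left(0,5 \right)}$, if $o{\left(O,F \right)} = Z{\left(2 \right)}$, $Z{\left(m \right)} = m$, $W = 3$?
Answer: $-35$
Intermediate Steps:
$Q{\left(c,s \right)} = -4 - 2 s$ ($Q{\left(c,s \right)} = \left(s + 2\right) \left(3 - 5\right) = \left(2 + s\right) \left(-2\right) = -4 - 2 s$)
$o{\left(O,F \right)} = 2$
$L{\left(R \right)} = \frac{1}{2}$ ($L{\left(R \right)} = \frac{R}{2 R} = R \frac{1}{2 R} = \frac{1}{2}$)
$\left(L{\left(-2 \right)} + o{\left(-1,0 \right)}\right) Q{\left(0,5 \right)} = \left(\frac{1}{2} + 2\right) \left(-4 - 10\right) = \frac{5 \left(-4 - 10\right)}{2} = \frac{5}{2} \left(-14\right) = -35$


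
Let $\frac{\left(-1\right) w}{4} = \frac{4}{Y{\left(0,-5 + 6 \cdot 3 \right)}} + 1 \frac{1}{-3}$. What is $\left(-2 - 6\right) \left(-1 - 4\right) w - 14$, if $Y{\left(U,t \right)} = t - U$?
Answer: $- \frac{386}{39} \approx -9.8974$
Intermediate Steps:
$w = \frac{4}{39}$ ($w = - 4 \left(\frac{4}{\left(-5 + 6 \cdot 3\right) - 0} + 1 \frac{1}{-3}\right) = - 4 \left(\frac{4}{\left(-5 + 18\right) + 0} + 1 \left(- \frac{1}{3}\right)\right) = - 4 \left(\frac{4}{13 + 0} - \frac{1}{3}\right) = - 4 \left(\frac{4}{13} - \frac{1}{3}\right) = \left(-4\right) \left(- \frac{1}{39}\right) = \frac{4}{39} \approx 0.10256$)
$\left(-2 - 6\right) \left(-1 - 4\right) w - 14 = \left(-2 - 6\right) \left(-1 - 4\right) \frac{4}{39} - 14 = \left(-8\right) \left(-5\right) \frac{4}{39} - 14 = 40 \cdot \frac{4}{39} - 14 = \frac{160}{39} - 14 = - \frac{386}{39}$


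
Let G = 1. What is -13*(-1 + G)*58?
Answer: 0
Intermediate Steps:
-13*(-1 + G)*58 = -13*(-1 + 1)*58 = -13*0*58 = 0*58 = 0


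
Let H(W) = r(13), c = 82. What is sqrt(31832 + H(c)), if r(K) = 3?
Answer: sqrt(31835) ≈ 178.42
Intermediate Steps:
H(W) = 3
sqrt(31832 + H(c)) = sqrt(31832 + 3) = sqrt(31835)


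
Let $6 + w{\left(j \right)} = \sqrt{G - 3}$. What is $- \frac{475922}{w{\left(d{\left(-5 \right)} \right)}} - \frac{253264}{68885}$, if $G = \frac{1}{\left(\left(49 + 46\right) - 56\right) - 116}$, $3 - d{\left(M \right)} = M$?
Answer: $\frac{3786348743771}{51732635} + \frac{237961 i \sqrt{4466}}{751} \approx 73191.0 + 21175.0 i$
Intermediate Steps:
$d{\left(M \right)} = 3 - M$
$G = - \frac{1}{77}$ ($G = \frac{1}{\left(95 - 56\right) - 116} = \frac{1}{39 - 116} = \frac{1}{-77} = - \frac{1}{77} \approx -0.012987$)
$w{\left(j \right)} = -6 + \frac{2 i \sqrt{4466}}{77}$ ($w{\left(j \right)} = -6 + \sqrt{- \frac{1}{77} - 3} = -6 + \sqrt{- \frac{232}{77}} = -6 + \frac{2 i \sqrt{4466}}{77}$)
$- \frac{475922}{w{\left(d{\left(-5 \right)} \right)}} - \frac{253264}{68885} = - \frac{475922}{-6 + \frac{2 i \sqrt{4466}}{77}} - \frac{253264}{68885} = - \frac{253264}{68885} - \frac{475922}{-6 + \frac{2 i \sqrt{4466}}{77}}$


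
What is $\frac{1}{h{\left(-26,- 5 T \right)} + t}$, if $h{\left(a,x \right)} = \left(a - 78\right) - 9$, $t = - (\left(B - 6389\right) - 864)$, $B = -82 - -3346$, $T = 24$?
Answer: $\frac{1}{3876} \approx 0.000258$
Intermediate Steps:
$B = 3264$ ($B = -82 + 3346 = 3264$)
$t = 3989$ ($t = - (\left(3264 - 6389\right) - 864) = - (-3125 - 864) = \left(-1\right) \left(-3989\right) = 3989$)
$h{\left(a,x \right)} = -87 + a$ ($h{\left(a,x \right)} = \left(-78 + a\right) - 9 = -87 + a$)
$\frac{1}{h{\left(-26,- 5 T \right)} + t} = \frac{1}{\left(-87 - 26\right) + 3989} = \frac{1}{-113 + 3989} = \frac{1}{3876}$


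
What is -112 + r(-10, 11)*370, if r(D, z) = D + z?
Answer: 258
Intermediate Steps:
-112 + r(-10, 11)*370 = -112 + (-10 + 11)*370 = -112 + 1*370 = -112 + 370 = 258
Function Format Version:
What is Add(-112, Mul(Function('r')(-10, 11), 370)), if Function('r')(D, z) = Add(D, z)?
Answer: 258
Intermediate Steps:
Add(-112, Mul(Function('r')(-10, 11), 370)) = Add(-112, Mul(Add(-10, 11), 370)) = Add(-112, Mul(1, 370)) = Add(-112, 370) = 258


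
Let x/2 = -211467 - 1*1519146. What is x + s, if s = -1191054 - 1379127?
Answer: -6031407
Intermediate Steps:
x = -3461226 (x = 2*(-211467 - 1*1519146) = 2*(-211467 - 1519146) = 2*(-1730613) = -3461226)
s = -2570181
x + s = -3461226 - 2570181 = -6031407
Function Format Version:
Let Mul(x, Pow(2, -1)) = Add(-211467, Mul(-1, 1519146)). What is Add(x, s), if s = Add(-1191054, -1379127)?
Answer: -6031407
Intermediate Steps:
x = -3461226 (x = Mul(2, Add(-211467, Mul(-1, 1519146))) = Mul(2, Add(-211467, -1519146)) = Mul(2, -1730613) = -3461226)
s = -2570181
Add(x, s) = Add(-3461226, -2570181) = -6031407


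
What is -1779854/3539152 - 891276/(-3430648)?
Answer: -184480707965/758849045656 ≈ -0.24311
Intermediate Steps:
-1779854/3539152 - 891276/(-3430648) = -1779854*1/3539152 - 891276*(-1/3430648) = -889927/1769576 + 222819/857662 = -184480707965/758849045656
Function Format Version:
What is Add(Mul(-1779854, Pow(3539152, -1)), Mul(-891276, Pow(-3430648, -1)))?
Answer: Rational(-184480707965, 758849045656) ≈ -0.24311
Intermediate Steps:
Add(Mul(-1779854, Pow(3539152, -1)), Mul(-891276, Pow(-3430648, -1))) = Add(Mul(-1779854, Rational(1, 3539152)), Mul(-891276, Rational(-1, 3430648))) = Add(Rational(-889927, 1769576), Rational(222819, 857662)) = Rational(-184480707965, 758849045656)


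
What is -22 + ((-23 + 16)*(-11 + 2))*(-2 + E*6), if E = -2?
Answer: -904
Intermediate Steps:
-22 + ((-23 + 16)*(-11 + 2))*(-2 + E*6) = -22 + ((-23 + 16)*(-11 + 2))*(-2 - 2*6) = -22 + (-7*(-9))*(-2 - 12) = -22 + 63*(-14) = -22 - 882 = -904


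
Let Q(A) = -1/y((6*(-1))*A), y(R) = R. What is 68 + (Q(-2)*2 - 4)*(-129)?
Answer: 1211/2 ≈ 605.50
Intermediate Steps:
Q(A) = 1/(6*A) (Q(A) = -1/((6*(-1))*A) = -1/((-6*A)) = -(-1)/(6*A) = 1/(6*A))
68 + (Q(-2)*2 - 4)*(-129) = 68 + (((⅙)/(-2))*2 - 4)*(-129) = 68 + (((⅙)*(-½))*2 - 4)*(-129) = 68 + (-1/12*2 - 4)*(-129) = 68 + (-⅙ - 4)*(-129) = 68 - 25/6*(-129) = 68 + 1075/2 = 1211/2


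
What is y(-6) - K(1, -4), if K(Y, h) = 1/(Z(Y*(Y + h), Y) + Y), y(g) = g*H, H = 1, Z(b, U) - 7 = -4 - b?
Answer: -43/7 ≈ -6.1429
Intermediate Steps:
Z(b, U) = 3 - b (Z(b, U) = 7 + (-4 - b) = 3 - b)
y(g) = g (y(g) = g*1 = g)
K(Y, h) = 1/(3 + Y - Y*(Y + h)) (K(Y, h) = 1/((3 - Y*(Y + h)) + Y) = 1/(3 + Y - Y*(Y + h)))
y(-6) - K(1, -4) = -6 - 1/(3 + 1 - 1*1*(1 - 4)) = -6 - 1/(3 + 1 - 1*1*(-3)) = -6 - 1/(3 + 1 + 3) = -6 - 1/7 = -6 - 1*⅐ = -6 - ⅐ = -43/7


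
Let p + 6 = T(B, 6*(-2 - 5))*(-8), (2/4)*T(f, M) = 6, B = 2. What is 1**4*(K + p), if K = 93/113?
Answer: -11433/113 ≈ -101.18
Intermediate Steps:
T(f, M) = 12 (T(f, M) = 2*6 = 12)
K = 93/113 (K = 93*(1/113) = 93/113 ≈ 0.82301)
p = -102 (p = -6 + 12*(-8) = -6 - 96 = -102)
1**4*(K + p) = 1**4*(93/113 - 102) = 1*(-11433/113) = -11433/113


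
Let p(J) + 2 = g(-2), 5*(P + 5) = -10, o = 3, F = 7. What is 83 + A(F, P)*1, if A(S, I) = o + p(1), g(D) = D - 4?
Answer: 78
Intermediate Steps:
P = -7 (P = -5 + (1/5)*(-10) = -5 - 2 = -7)
g(D) = -4 + D
p(J) = -8 (p(J) = -2 + (-4 - 2) = -2 - 6 = -8)
A(S, I) = -5 (A(S, I) = 3 - 8 = -5)
83 + A(F, P)*1 = 83 - 5*1 = 83 - 5 = 78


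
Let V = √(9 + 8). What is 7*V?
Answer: 7*√17 ≈ 28.862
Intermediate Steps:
V = √17 ≈ 4.1231
7*V = 7*√17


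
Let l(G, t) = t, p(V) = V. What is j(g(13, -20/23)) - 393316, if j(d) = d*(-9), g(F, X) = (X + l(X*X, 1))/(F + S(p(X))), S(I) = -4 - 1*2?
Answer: -63323903/161 ≈ -3.9332e+5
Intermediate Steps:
S(I) = -6 (S(I) = -4 - 2 = -6)
g(F, X) = (1 + X)/(-6 + F) (g(F, X) = (X + 1)/(F - 6) = (1 + X)/(-6 + F))
j(d) = -9*d
j(g(13, -20/23)) - 393316 = -9*(1 - 20/23)/(-6 + 13) - 393316 = -9*(1 - 20*1/23)/7 - 393316 = -9*(1 - 20/23)/7 - 393316 = -9*3/(7*23) - 393316 = -9*3/161 - 393316 = -27/161 - 393316 = -63323903/161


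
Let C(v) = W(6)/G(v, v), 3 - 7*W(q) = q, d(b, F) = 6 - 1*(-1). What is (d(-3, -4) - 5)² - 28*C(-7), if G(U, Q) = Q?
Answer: 16/7 ≈ 2.2857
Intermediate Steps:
d(b, F) = 7 (d(b, F) = 6 + 1 = 7)
W(q) = 3/7 - q/7
C(v) = -3/(7*v) (C(v) = (3/7 - ⅐*6)/v = (3/7 - 6/7)/v = -3/(7*v))
(d(-3, -4) - 5)² - 28*C(-7) = (7 - 5)² - (-12)/(-7) = 2² - (-12)*(-1)/7 = 4 - 28*3/49 = 4 - 12/7 = 16/7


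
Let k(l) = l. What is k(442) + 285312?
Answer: 285754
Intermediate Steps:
k(442) + 285312 = 442 + 285312 = 285754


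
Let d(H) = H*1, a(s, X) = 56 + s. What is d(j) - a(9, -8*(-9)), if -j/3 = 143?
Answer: -494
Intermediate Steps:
j = -429 (j = -3*143 = -429)
d(H) = H
d(j) - a(9, -8*(-9)) = -429 - (56 + 9) = -429 - 1*65 = -429 - 65 = -494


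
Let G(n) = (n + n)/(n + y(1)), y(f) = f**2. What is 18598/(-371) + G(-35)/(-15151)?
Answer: -4790244051/95557357 ≈ -50.130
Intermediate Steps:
G(n) = 2*n/(1 + n) (G(n) = (n + n)/(n + 1**2) = (2*n)/(n + 1) = (2*n)/(1 + n) = 2*n/(1 + n))
18598/(-371) + G(-35)/(-15151) = 18598/(-371) + (2*(-35)/(1 - 35))/(-15151) = 18598*(-1/371) + (2*(-35)/(-34))*(-1/15151) = -18598/371 + (2*(-35)*(-1/34))*(-1/15151) = -18598/371 + (35/17)*(-1/15151) = -18598/371 - 35/257567 = -4790244051/95557357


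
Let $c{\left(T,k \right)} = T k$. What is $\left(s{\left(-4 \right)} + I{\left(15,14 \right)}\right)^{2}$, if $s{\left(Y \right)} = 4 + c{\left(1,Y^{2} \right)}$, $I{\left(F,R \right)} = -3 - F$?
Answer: $4$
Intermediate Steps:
$s{\left(Y \right)} = 4 + Y^{2}$ ($s{\left(Y \right)} = 4 + 1 Y^{2} = 4 + Y^{2}$)
$\left(s{\left(-4 \right)} + I{\left(15,14 \right)}\right)^{2} = \left(\left(4 + \left(-4\right)^{2}\right) - 18\right)^{2} = \left(\left(4 + 16\right) - 18\right)^{2} = \left(20 - 18\right)^{2} = 2^{2} = 4$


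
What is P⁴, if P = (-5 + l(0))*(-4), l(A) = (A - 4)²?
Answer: 3748096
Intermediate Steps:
l(A) = (-4 + A)²
P = -44 (P = (-5 + (-4 + 0)²)*(-4) = (-5 + (-4)²)*(-4) = (-5 + 16)*(-4) = 11*(-4) = -44)
P⁴ = (-44)⁴ = 3748096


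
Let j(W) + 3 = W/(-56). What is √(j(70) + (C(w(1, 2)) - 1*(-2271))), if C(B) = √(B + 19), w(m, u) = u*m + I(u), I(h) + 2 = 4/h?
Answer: √(9067 + 4*√21)/2 ≈ 47.659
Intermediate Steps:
I(h) = -2 + 4/h
j(W) = -3 - W/56 (j(W) = -3 + W/(-56) = -3 + W*(-1/56) = -3 - W/56)
w(m, u) = -2 + 4/u + m*u (w(m, u) = u*m + (-2 + 4/u) = m*u + (-2 + 4/u) = -2 + 4/u + m*u)
C(B) = √(19 + B)
√(j(70) + (C(w(1, 2)) - 1*(-2271))) = √((-3 - 1/56*70) + (√(19 + (-2 + 4/2 + 1*2)) - 1*(-2271))) = √((-3 - 5/4) + (√(19 + (-2 + 4*(½) + 2)) + 2271)) = √(-17/4 + (√(19 + (-2 + 2 + 2)) + 2271)) = √(-17/4 + (√(19 + 2) + 2271)) = √(-17/4 + (√21 + 2271)) = √(-17/4 + (2271 + √21)) = √(9067/4 + √21)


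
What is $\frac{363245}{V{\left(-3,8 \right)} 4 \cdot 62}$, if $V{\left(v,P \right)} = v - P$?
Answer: $- \frac{363245}{2728} \approx -133.15$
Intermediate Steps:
$\frac{363245}{V{\left(-3,8 \right)} 4 \cdot 62} = \frac{363245}{\left(-3 - 8\right) 4 \cdot 62} = \frac{363245}{\left(-11\right) 4 \cdot 62} = \frac{363245}{\left(-44\right) 62} = \frac{363245}{-2728} = 363245 \left(- \frac{1}{2728}\right) = - \frac{363245}{2728}$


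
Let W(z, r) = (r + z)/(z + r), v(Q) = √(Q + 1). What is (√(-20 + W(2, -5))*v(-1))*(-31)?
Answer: 0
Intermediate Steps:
v(Q) = √(1 + Q)
W(z, r) = 1 (W(z, r) = (r + z)/(r + z) = 1)
(√(-20 + W(2, -5))*v(-1))*(-31) = (√(-20 + 1)*√(1 - 1))*(-31) = (√(-19)*√0)*(-31) = ((I*√19)*0)*(-31) = 0*(-31) = 0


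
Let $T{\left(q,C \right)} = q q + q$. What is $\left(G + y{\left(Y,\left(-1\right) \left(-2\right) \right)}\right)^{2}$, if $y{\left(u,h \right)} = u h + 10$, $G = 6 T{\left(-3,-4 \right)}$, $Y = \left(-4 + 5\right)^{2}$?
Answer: $2304$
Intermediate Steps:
$T{\left(q,C \right)} = q + q^{2}$ ($T{\left(q,C \right)} = q^{2} + q = q + q^{2}$)
$Y = 1$ ($Y = 1^{2} = 1$)
$G = 36$ ($G = 6 \left(- 3 \left(1 - 3\right)\right) = 6 \left(\left(-3\right) \left(-2\right)\right) = 6 \cdot 6 = 36$)
$y{\left(u,h \right)} = 10 + h u$ ($y{\left(u,h \right)} = h u + 10 = 10 + h u$)
$\left(G + y{\left(Y,\left(-1\right) \left(-2\right) \right)}\right)^{2} = \left(36 + \left(10 + \left(-1\right) \left(-2\right) 1\right)\right)^{2} = \left(36 + \left(10 + 2 \cdot 1\right)\right)^{2} = \left(36 + \left(10 + 2\right)\right)^{2} = \left(36 + 12\right)^{2} = 48^{2} = 2304$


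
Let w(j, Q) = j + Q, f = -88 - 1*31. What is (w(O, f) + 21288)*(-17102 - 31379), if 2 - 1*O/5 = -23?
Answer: -1032354414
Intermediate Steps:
f = -119 (f = -88 - 31 = -119)
O = 125 (O = 10 - 5*(-23) = 10 + 115 = 125)
w(j, Q) = Q + j
(w(O, f) + 21288)*(-17102 - 31379) = ((-119 + 125) + 21288)*(-17102 - 31379) = (6 + 21288)*(-48481) = 21294*(-48481) = -1032354414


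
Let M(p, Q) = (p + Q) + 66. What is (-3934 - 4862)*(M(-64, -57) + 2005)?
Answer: -17152200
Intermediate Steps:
M(p, Q) = 66 + Q + p (M(p, Q) = (Q + p) + 66 = 66 + Q + p)
(-3934 - 4862)*(M(-64, -57) + 2005) = (-3934 - 4862)*((66 - 57 - 64) + 2005) = -8796*(-55 + 2005) = -8796*1950 = -17152200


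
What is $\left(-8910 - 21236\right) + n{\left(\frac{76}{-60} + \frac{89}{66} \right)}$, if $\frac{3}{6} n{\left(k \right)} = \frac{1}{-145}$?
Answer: $- \frac{4371172}{145} \approx -30146.0$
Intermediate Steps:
$n{\left(k \right)} = - \frac{2}{145}$ ($n{\left(k \right)} = \frac{2}{-145} = 2 \left(- \frac{1}{145}\right) = - \frac{2}{145}$)
$\left(-8910 - 21236\right) + n{\left(\frac{76}{-60} + \frac{89}{66} \right)} = \left(-8910 - 21236\right) - \frac{2}{145} = -30146 - \frac{2}{145} = - \frac{4371172}{145}$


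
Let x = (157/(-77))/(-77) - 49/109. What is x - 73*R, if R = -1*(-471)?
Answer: -22220665371/646261 ≈ -34383.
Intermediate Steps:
R = 471
x = -273408/646261 (x = (157*(-1/77))*(-1/77) - 49*1/109 = -157/77*(-1/77) - 49/109 = 157/5929 - 49/109 = -273408/646261 ≈ -0.42306)
x - 73*R = -273408/646261 - 73*471 = -273408/646261 - 34383 = -22220665371/646261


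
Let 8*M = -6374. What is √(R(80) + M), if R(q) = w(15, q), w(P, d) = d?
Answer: I*√2867/2 ≈ 26.772*I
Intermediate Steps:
M = -3187/4 (M = (⅛)*(-6374) = -3187/4 ≈ -796.75)
R(q) = q
√(R(80) + M) = √(80 - 3187/4) = √(-2867/4) = I*√2867/2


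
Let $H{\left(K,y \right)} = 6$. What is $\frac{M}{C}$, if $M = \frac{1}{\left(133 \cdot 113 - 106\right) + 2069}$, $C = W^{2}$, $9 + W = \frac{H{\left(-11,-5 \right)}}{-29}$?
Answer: $\frac{841}{1211342688} \approx 6.9427 \cdot 10^{-7}$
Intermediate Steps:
$W = - \frac{267}{29}$ ($W = -9 + \frac{6}{-29} = -9 + 6 \left(- \frac{1}{29}\right) = -9 - \frac{6}{29} = - \frac{267}{29} \approx -9.2069$)
$C = \frac{71289}{841}$ ($C = \left(- \frac{267}{29}\right)^{2} = \frac{71289}{841} \approx 84.767$)
$M = \frac{1}{16992}$ ($M = \frac{1}{\left(15029 - 106\right) + 2069} = \frac{1}{14923 + 2069} = \frac{1}{16992} \approx 5.8851 \cdot 10^{-5}$)
$\frac{M}{C} = \frac{1}{16992 \cdot \frac{71289}{841}} = \frac{1}{16992} \cdot \frac{841}{71289} = \frac{841}{1211342688}$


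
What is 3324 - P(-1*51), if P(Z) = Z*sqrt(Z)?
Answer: 3324 + 51*I*sqrt(51) ≈ 3324.0 + 364.21*I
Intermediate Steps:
P(Z) = Z**(3/2)
3324 - P(-1*51) = 3324 - (-1*51)**(3/2) = 3324 - (-51)**(3/2) = 3324 - (-51)*I*sqrt(51) = 3324 + 51*I*sqrt(51)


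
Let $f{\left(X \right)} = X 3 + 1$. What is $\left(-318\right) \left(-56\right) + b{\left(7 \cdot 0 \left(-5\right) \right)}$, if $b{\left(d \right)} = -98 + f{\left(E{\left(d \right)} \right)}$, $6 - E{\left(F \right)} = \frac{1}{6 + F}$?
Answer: $\frac{35457}{2} \approx 17729.0$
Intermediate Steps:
$E{\left(F \right)} = 6 - \frac{1}{6 + F}$
$f{\left(X \right)} = 1 + 3 X$ ($f{\left(X \right)} = 3 X + 1 = 1 + 3 X$)
$b{\left(d \right)} = -97 + \frac{3 \left(35 + 6 d\right)}{6 + d}$ ($b{\left(d \right)} = -98 + \left(1 + 3 \frac{35 + 6 d}{6 + d}\right) = -98 + \left(1 + \frac{3 \left(35 + 6 d\right)}{6 + d}\right) = -97 + \frac{3 \left(35 + 6 d\right)}{6 + d}$)
$\left(-318\right) \left(-56\right) + b{\left(7 \cdot 0 \left(-5\right) \right)} = \left(-318\right) \left(-56\right) + \frac{-477 - 79 \cdot 7 \cdot 0 \left(-5\right)}{6 + 7 \cdot 0 \left(-5\right)} = 17808 + \frac{-477 - 79 \cdot 0 \left(-5\right)}{6 + 0 \left(-5\right)} = 17808 + \frac{-477 - 0}{6 + 0} = 17808 + \frac{-477 + 0}{6} = 17808 + \frac{1}{6} \left(-477\right) = 17808 - \frac{159}{2} = \frac{35457}{2}$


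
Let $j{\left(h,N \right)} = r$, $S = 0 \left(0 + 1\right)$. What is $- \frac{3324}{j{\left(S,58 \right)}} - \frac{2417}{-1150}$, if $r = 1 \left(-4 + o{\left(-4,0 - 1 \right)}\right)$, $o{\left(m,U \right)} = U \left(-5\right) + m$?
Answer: $\frac{1276617}{1150} \approx 1110.1$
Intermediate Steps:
$o{\left(m,U \right)} = m - 5 U$ ($o{\left(m,U \right)} = - 5 U + m = m - 5 U$)
$r = -3$ ($r = 1 \left(-4 - \left(4 + 5 \left(0 - 1\right)\right)\right) = 1 \left(-4 - -1\right) = 1 \left(-4 + \left(-4 + 5\right)\right) = 1 \left(-4 + 1\right) = 1 \left(-3\right) = -3$)
$S = 0$ ($S = 0 \cdot 1 = 0$)
$j{\left(h,N \right)} = -3$
$- \frac{3324}{j{\left(S,58 \right)}} - \frac{2417}{-1150} = - \frac{3324}{-3} - \frac{2417}{-1150} = \left(-3324\right) \left(- \frac{1}{3}\right) - - \frac{2417}{1150} = 1108 + \frac{2417}{1150} = \frac{1276617}{1150}$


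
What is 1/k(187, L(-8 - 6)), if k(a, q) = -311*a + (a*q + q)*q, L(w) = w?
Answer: -1/21309 ≈ -4.6929e-5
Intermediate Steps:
k(a, q) = -311*a + q*(q + a*q) (k(a, q) = -311*a + (q + a*q)*q = -311*a + q*(q + a*q))
1/k(187, L(-8 - 6)) = 1/((-8 - 6)**2 - 311*187 + 187*(-8 - 6)**2) = 1/((-14)**2 - 58157 + 187*(-14)**2) = 1/(196 - 58157 + 187*196) = 1/(196 - 58157 + 36652) = 1/(-21309) = -1/21309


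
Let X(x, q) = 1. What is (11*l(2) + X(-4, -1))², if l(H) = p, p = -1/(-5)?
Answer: 256/25 ≈ 10.240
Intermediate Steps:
p = ⅕ (p = -1*(-⅕) = ⅕ ≈ 0.20000)
l(H) = ⅕
(11*l(2) + X(-4, -1))² = (11*(⅕) + 1)² = (11/5 + 1)² = (16/5)² = 256/25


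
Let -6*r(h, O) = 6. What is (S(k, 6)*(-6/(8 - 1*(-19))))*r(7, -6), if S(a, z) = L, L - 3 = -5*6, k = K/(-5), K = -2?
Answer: -6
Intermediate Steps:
r(h, O) = -1 (r(h, O) = -1/6*6 = -1)
k = 2/5 (k = -2/(-5) = -2*(-1/5) = 2/5 ≈ 0.40000)
L = -27 (L = 3 - 5*6 = 3 - 30 = -27)
S(a, z) = -27
(S(k, 6)*(-6/(8 - 1*(-19))))*r(7, -6) = -(-162)/(8 - 1*(-19))*(-1) = -(-162)/(8 + 19)*(-1) = -(-162)/27*(-1) = -27*(-2/9)*(-1) = 6*(-1) = -6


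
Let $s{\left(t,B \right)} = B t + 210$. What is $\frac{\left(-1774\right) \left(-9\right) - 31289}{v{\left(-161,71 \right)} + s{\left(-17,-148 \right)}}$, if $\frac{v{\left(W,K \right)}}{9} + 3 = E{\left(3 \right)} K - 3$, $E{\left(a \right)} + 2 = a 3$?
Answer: $- \frac{15323}{7145} \approx -2.1446$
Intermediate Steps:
$s{\left(t,B \right)} = 210 + B t$
$E{\left(a \right)} = -2 + 3 a$ ($E{\left(a \right)} = -2 + a 3 = -2 + 3 a$)
$v{\left(W,K \right)} = -54 + 63 K$ ($v{\left(W,K \right)} = -27 + 9 \left(\left(-2 + 3 \cdot 3\right) K - 3\right) = -27 + 9 \left(\left(-2 + 9\right) K - 3\right) = -27 + 9 \left(7 K - 3\right) = -27 + 9 \left(-3 + 7 K\right) = -27 + \left(-27 + 63 K\right) = -54 + 63 K$)
$\frac{\left(-1774\right) \left(-9\right) - 31289}{v{\left(-161,71 \right)} + s{\left(-17,-148 \right)}} = \frac{\left(-1774\right) \left(-9\right) - 31289}{\left(-54 + 63 \cdot 71\right) + \left(210 - -2516\right)} = \frac{15966 - 31289}{\left(-54 + 4473\right) + \left(210 + 2516\right)} = - \frac{15323}{4419 + 2726} = - \frac{15323}{7145}$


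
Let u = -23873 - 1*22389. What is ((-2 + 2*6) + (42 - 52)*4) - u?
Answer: 46232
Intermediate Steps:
u = -46262 (u = -23873 - 22389 = -46262)
((-2 + 2*6) + (42 - 52)*4) - u = ((-2 + 2*6) + (42 - 52)*4) - 1*(-46262) = ((-2 + 12) - 10*4) + 46262 = (10 - 40) + 46262 = -30 + 46262 = 46232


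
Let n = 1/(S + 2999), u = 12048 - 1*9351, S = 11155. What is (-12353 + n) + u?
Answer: -136671023/14154 ≈ -9656.0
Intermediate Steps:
u = 2697 (u = 12048 - 9351 = 2697)
n = 1/14154 (n = 1/(11155 + 2999) = 1/14154 ≈ 7.0651e-5)
(-12353 + n) + u = (-12353 + 1/14154) + 2697 = -174844361/14154 + 2697 = -136671023/14154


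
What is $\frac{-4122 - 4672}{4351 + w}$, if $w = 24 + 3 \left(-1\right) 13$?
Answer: $- \frac{4397}{2168} \approx -2.0281$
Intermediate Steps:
$w = -15$ ($w = 24 - 39 = -15$)
$\frac{-4122 - 4672}{4351 + w} = \frac{-4122 - 4672}{4351 - 15} = - \frac{8794}{4336} = \left(-8794\right) \frac{1}{4336} = - \frac{4397}{2168}$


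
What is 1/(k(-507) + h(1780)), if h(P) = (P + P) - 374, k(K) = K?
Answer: 1/2679 ≈ 0.00037327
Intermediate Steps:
h(P) = -374 + 2*P (h(P) = 2*P - 374 = -374 + 2*P)
1/(k(-507) + h(1780)) = 1/(-507 + (-374 + 2*1780)) = 1/(-507 + (-374 + 3560)) = 1/(-507 + 3186) = 1/2679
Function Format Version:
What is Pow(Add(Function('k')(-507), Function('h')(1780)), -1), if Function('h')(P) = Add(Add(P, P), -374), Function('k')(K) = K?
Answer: Rational(1, 2679) ≈ 0.00037327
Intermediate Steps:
Function('h')(P) = Add(-374, Mul(2, P)) (Function('h')(P) = Add(Mul(2, P), -374) = Add(-374, Mul(2, P)))
Pow(Add(Function('k')(-507), Function('h')(1780)), -1) = Pow(Add(-507, Add(-374, Mul(2, 1780))), -1) = Pow(Add(-507, Add(-374, 3560)), -1) = Pow(Add(-507, 3186), -1) = Pow(2679, -1) = Rational(1, 2679)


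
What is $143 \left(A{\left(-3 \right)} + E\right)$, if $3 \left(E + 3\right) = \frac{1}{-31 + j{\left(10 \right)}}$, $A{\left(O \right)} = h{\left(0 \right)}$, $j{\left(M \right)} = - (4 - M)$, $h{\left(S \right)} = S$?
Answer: $- \frac{32318}{75} \approx -430.91$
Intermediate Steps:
$j{\left(M \right)} = -4 + M$
$A{\left(O \right)} = 0$
$E = - \frac{226}{75}$ ($E = -3 + \frac{1}{3 \left(-31 + \left(-4 + 10\right)\right)} = -3 + \frac{1}{3 \left(-31 + 6\right)} = -3 + \frac{1}{3 \left(-25\right)} = -3 + \frac{1}{3} \left(- \frac{1}{25}\right) = -3 - \frac{1}{75} = - \frac{226}{75} \approx -3.0133$)
$143 \left(A{\left(-3 \right)} + E\right) = 143 \left(0 - \frac{226}{75}\right) = 143 \left(- \frac{226}{75}\right) = - \frac{32318}{75}$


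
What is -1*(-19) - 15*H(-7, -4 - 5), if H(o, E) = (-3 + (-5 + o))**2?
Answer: -3356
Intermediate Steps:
H(o, E) = (-8 + o)**2
-1*(-19) - 15*H(-7, -4 - 5) = -1*(-19) - 15*(-8 - 7)**2 = 19 - 15*(-15)**2 = 19 - 15*225 = 19 - 3375 = -3356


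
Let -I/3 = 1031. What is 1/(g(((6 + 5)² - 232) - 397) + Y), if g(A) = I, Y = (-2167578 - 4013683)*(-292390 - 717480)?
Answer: 1/6242270042977 ≈ 1.6020e-13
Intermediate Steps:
Y = 6242270046070 (Y = -6181261*(-1009870) = 6242270046070)
I = -3093 (I = -3*1031 = -3093)
g(A) = -3093
1/(g(((6 + 5)² - 232) - 397) + Y) = 1/(-3093 + 6242270046070) = 1/6242270042977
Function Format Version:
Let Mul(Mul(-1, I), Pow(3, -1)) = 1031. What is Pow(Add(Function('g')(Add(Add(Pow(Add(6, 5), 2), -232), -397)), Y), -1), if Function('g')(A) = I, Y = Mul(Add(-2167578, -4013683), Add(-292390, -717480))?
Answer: Rational(1, 6242270042977) ≈ 1.6020e-13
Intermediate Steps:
Y = 6242270046070 (Y = Mul(-6181261, -1009870) = 6242270046070)
I = -3093 (I = Mul(-3, 1031) = -3093)
Function('g')(A) = -3093
Pow(Add(Function('g')(Add(Add(Pow(Add(6, 5), 2), -232), -397)), Y), -1) = Pow(Add(-3093, 6242270046070), -1) = Pow(6242270042977, -1) = Rational(1, 6242270042977)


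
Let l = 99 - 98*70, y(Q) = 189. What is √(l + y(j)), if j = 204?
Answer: 2*I*√1643 ≈ 81.068*I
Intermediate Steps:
l = -6761 (l = 99 - 6860 = -6761)
√(l + y(j)) = √(-6761 + 189) = √(-6572) = 2*I*√1643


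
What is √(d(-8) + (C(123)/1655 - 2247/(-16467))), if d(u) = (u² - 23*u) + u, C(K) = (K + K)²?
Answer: 7*√466013713959145/9084295 ≈ 16.634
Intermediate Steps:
C(K) = 4*K² (C(K) = (2*K)² = 4*K²)
d(u) = u² - 22*u
√(d(-8) + (C(123)/1655 - 2247/(-16467))) = √(-8*(-22 - 8) + ((4*123²)/1655 - 2247/(-16467))) = √(-8*(-30) + ((4*15129)*(1/1655) - 2247*(-1/16467))) = √(240 + (60516*(1/1655) + 749/5489)) = √(240 + (60516/1655 + 749/5489)) = √(240 + 333411919/9084295) = √(2513642719/9084295) = 7*√466013713959145/9084295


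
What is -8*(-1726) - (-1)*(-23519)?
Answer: -9711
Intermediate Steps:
-8*(-1726) - (-1)*(-23519) = 13808 - 1*23519 = 13808 - 23519 = -9711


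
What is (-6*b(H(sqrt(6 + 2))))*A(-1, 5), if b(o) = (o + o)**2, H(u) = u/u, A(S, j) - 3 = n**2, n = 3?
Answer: -288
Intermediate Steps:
A(S, j) = 12 (A(S, j) = 3 + 3**2 = 3 + 9 = 12)
H(u) = 1
b(o) = 4*o**2 (b(o) = (2*o)**2 = 4*o**2)
(-6*b(H(sqrt(6 + 2))))*A(-1, 5) = -24*1**2*12 = -24*12 = -288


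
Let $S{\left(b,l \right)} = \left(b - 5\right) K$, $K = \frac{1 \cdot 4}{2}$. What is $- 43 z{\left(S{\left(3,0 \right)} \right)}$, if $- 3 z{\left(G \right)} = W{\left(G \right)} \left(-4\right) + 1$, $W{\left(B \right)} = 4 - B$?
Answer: $- \frac{1333}{3} \approx -444.33$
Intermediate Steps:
$K = 2$ ($K = 4 \cdot \frac{1}{2} = 2$)
$S{\left(b,l \right)} = -10 + 2 b$ ($S{\left(b,l \right)} = \left(b - 5\right) 2 = \left(-5 + b\right) 2 = -10 + 2 b$)
$z{\left(G \right)} = 5 - \frac{4 G}{3}$ ($z{\left(G \right)} = - \frac{\left(4 - G\right) \left(-4\right) + 1}{3} = - \frac{\left(-16 + 4 G\right) + 1}{3} = - \frac{-15 + 4 G}{3} = 5 - \frac{4 G}{3}$)
$- 43 z{\left(S{\left(3,0 \right)} \right)} = - 43 \left(5 - \frac{4 \left(-10 + 2 \cdot 3\right)}{3}\right) = - 43 \left(5 - \frac{4 \left(-10 + 6\right)}{3}\right) = - 43 \left(5 - - \frac{16}{3}\right) = - 43 \left(5 + \frac{16}{3}\right) = \left(-43\right) \frac{31}{3} = - \frac{1333}{3}$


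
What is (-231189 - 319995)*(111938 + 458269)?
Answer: -314288975088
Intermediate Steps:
(-231189 - 319995)*(111938 + 458269) = -551184*570207 = -314288975088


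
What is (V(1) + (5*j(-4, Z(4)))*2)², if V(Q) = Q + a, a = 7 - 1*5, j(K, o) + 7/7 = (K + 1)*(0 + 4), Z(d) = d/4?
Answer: 16129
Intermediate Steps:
Z(d) = d/4 (Z(d) = d*(¼) = d/4)
j(K, o) = 3 + 4*K (j(K, o) = -1 + (K + 1)*(0 + 4) = -1 + (1 + K)*4 = -1 + (4 + 4*K) = 3 + 4*K)
a = 2 (a = 7 - 5 = 2)
V(Q) = 2 + Q (V(Q) = Q + 2 = 2 + Q)
(V(1) + (5*j(-4, Z(4)))*2)² = ((2 + 1) + (5*(3 + 4*(-4)))*2)² = (3 + (5*(3 - 16))*2)² = (3 + (5*(-13))*2)² = (3 - 65*2)² = (3 - 130)² = (-127)² = 16129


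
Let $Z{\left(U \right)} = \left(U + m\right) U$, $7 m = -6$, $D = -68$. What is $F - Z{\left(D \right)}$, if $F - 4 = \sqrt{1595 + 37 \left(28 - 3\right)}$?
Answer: $- \frac{32748}{7} + 6 \sqrt{70} \approx -4628.1$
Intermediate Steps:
$m = - \frac{6}{7}$ ($m = \frac{1}{7} \left(-6\right) = - \frac{6}{7} \approx -0.85714$)
$Z{\left(U \right)} = U \left(- \frac{6}{7} + U\right)$ ($Z{\left(U \right)} = \left(U - \frac{6}{7}\right) U = \left(- \frac{6}{7} + U\right) U = U \left(- \frac{6}{7} + U\right)$)
$F = 4 + 6 \sqrt{70}$ ($F = 4 + \sqrt{1595 + 37 \left(28 - 3\right)} = 4 + \sqrt{1595 + 37 \cdot 25} = 4 + \sqrt{1595 + 925} = 4 + \sqrt{2520} = 4 + 6 \sqrt{70} \approx 54.2$)
$F - Z{\left(D \right)} = \left(4 + 6 \sqrt{70}\right) - \frac{1}{7} \left(-68\right) \left(-6 + 7 \left(-68\right)\right) = \left(4 + 6 \sqrt{70}\right) - \frac{1}{7} \left(-68\right) \left(-6 - 476\right) = \left(4 + 6 \sqrt{70}\right) - \frac{1}{7} \left(-68\right) \left(-482\right) = \left(4 + 6 \sqrt{70}\right) - \frac{32776}{7} = - \frac{32748}{7} + 6 \sqrt{70}$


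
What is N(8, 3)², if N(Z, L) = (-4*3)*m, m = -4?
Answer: 2304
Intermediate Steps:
N(Z, L) = 48 (N(Z, L) = -4*3*(-4) = -12*(-4) = 48)
N(8, 3)² = 48² = 2304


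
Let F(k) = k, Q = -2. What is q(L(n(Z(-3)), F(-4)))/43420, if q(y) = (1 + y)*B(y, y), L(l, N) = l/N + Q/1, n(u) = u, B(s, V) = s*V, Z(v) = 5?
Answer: -117/213760 ≈ -0.00054734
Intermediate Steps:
B(s, V) = V*s
L(l, N) = -2 + l/N (L(l, N) = l/N - 2/1 = l/N - 2*1 = l/N - 2 = -2 + l/N)
q(y) = y²*(1 + y) (q(y) = (1 + y)*(y*y) = (1 + y)*y² = y²*(1 + y))
q(L(n(Z(-3)), F(-4)))/43420 = ((-2 + 5/(-4))²*(1 + (-2 + 5/(-4))))/43420 = ((-2 + 5*(-¼))²*(1 + (-2 + 5*(-¼))))*(1/43420) = ((-2 - 5/4)²*(1 + (-2 - 5/4)))*(1/43420) = ((-13/4)²*(1 - 13/4))*(1/43420) = ((169/16)*(-9/4))*(1/43420) = -1521/64*1/43420 = -117/213760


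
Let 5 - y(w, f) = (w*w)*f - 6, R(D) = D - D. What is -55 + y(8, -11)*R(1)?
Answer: -55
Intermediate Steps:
R(D) = 0
y(w, f) = 11 - f*w² (y(w, f) = 5 - ((w*w)*f - 6) = 5 - (w²*f - 6) = 5 - (f*w² - 6) = 5 - (-6 + f*w²) = 5 + (6 - f*w²) = 11 - f*w²)
-55 + y(8, -11)*R(1) = -55 + (11 - 1*(-11)*8²)*0 = -55 + (11 - 1*(-11)*64)*0 = -55 + (11 + 704)*0 = -55 + 715*0 = -55 + 0 = -55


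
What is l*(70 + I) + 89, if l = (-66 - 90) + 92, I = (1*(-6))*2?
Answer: -3623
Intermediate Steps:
I = -12 (I = -6*2 = -12)
l = -64 (l = -156 + 92 = -64)
l*(70 + I) + 89 = -64*(70 - 12) + 89 = -64*58 + 89 = -3712 + 89 = -3623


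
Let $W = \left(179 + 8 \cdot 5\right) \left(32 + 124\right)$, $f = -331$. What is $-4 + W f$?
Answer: $-11308288$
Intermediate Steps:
$W = 34164$ ($W = \left(179 + 40\right) 156 = 219 \cdot 156 = 34164$)
$-4 + W f = -4 + 34164 \left(-331\right) = -4 - 11308284 = -11308288$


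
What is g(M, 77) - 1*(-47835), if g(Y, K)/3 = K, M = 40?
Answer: 48066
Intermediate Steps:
g(Y, K) = 3*K
g(M, 77) - 1*(-47835) = 3*77 - 1*(-47835) = 231 + 47835 = 48066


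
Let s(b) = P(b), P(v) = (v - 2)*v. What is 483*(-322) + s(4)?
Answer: -155518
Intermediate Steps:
P(v) = v*(-2 + v) (P(v) = (-2 + v)*v = v*(-2 + v))
s(b) = b*(-2 + b)
483*(-322) + s(4) = 483*(-322) + 4*(-2 + 4) = -155526 + 4*2 = -155526 + 8 = -155518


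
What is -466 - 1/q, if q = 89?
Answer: -41475/89 ≈ -466.01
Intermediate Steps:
-466 - 1/q = -466 - 1/89 = -41475/89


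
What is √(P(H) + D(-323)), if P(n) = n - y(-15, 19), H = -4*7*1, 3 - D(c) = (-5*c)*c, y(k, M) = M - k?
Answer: 3*√57954 ≈ 722.21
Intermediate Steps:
D(c) = 3 + 5*c² (D(c) = 3 - (-5*c)*c = 3 - (-5)*c² = 3 + 5*c²)
H = -28 (H = -28*1 = -28)
P(n) = -34 + n (P(n) = n - (19 - 1*(-15)) = n - (19 + 15) = n - 1*34 = n - 34 = -34 + n)
√(P(H) + D(-323)) = √((-34 - 28) + (3 + 5*(-323)²)) = √(-62 + (3 + 5*104329)) = √(-62 + (3 + 521645)) = √(-62 + 521648) = √521586 = 3*√57954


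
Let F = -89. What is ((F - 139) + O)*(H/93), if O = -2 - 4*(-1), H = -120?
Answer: 9040/31 ≈ 291.61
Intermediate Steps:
O = 2 (O = -2 + 4 = 2)
((F - 139) + O)*(H/93) = ((-89 - 139) + 2)*(-120/93) = (-228 + 2)*(-120*1/93) = -226*(-40/31) = 9040/31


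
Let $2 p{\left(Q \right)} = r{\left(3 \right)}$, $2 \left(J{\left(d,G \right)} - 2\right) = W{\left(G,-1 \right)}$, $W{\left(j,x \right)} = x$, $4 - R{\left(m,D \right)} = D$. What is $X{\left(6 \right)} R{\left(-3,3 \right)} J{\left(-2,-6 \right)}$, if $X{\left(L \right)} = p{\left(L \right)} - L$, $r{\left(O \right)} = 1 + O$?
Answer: $-6$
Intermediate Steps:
$R{\left(m,D \right)} = 4 - D$
$J{\left(d,G \right)} = \frac{3}{2}$ ($J{\left(d,G \right)} = 2 + \frac{1}{2} \left(-1\right) = 2 - \frac{1}{2} = \frac{3}{2}$)
$p{\left(Q \right)} = 2$ ($p{\left(Q \right)} = \frac{1 + 3}{2} = \frac{1}{2} \cdot 4 = 2$)
$X{\left(L \right)} = 2 - L$
$X{\left(6 \right)} R{\left(-3,3 \right)} J{\left(-2,-6 \right)} = \left(2 - 6\right) \left(4 - 3\right) \frac{3}{2} = \left(-4\right) 1 \cdot \frac{3}{2} = \left(-4\right) \frac{3}{2} = -6$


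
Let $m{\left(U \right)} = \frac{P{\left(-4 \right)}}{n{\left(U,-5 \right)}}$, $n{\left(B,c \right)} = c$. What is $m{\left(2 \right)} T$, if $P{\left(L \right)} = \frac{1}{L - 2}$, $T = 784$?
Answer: $\frac{392}{15} \approx 26.133$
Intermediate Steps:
$P{\left(L \right)} = \frac{1}{-2 + L}$
$m{\left(U \right)} = \frac{1}{30}$ ($m{\left(U \right)} = \frac{1}{\left(-2 - 4\right) \left(-5\right)} = \frac{1}{-6} \left(- \frac{1}{5}\right) = \left(- \frac{1}{6}\right) \left(- \frac{1}{5}\right) = \frac{1}{30}$)
$m{\left(2 \right)} T = \frac{1}{30} \cdot 784 = \frac{392}{15}$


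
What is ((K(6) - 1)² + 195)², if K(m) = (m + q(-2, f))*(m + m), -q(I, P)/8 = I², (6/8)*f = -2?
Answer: 9636170896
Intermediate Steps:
f = -8/3 (f = (4/3)*(-2) = -8/3 ≈ -2.6667)
q(I, P) = -8*I²
K(m) = 2*m*(-32 + m) (K(m) = (m - 8*(-2)²)*(m + m) = (m - 8*4)*(2*m) = (m - 32)*(2*m) = (-32 + m)*(2*m) = 2*m*(-32 + m))
((K(6) - 1)² + 195)² = ((2*6*(-32 + 6) - 1)² + 195)² = ((2*6*(-26) - 1)² + 195)² = ((-312 - 1)² + 195)² = ((-313)² + 195)² = (97969 + 195)² = 98164² = 9636170896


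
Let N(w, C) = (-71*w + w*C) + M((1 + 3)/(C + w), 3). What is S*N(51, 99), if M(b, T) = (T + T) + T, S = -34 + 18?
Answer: -22992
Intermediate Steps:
S = -16
M(b, T) = 3*T (M(b, T) = 2*T + T = 3*T)
N(w, C) = 9 - 71*w + C*w (N(w, C) = (-71*w + w*C) + 3*3 = (-71*w + C*w) + 9 = 9 - 71*w + C*w)
S*N(51, 99) = -16*(9 - 71*51 + 99*51) = -16*(9 - 3621 + 5049) = -16*1437 = -22992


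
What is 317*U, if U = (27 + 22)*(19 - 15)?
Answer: 62132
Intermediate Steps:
U = 196 (U = 49*4 = 196)
317*U = 317*196 = 62132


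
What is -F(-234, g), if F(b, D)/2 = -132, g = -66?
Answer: 264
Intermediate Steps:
F(b, D) = -264 (F(b, D) = 2*(-132) = -264)
-F(-234, g) = -1*(-264) = 264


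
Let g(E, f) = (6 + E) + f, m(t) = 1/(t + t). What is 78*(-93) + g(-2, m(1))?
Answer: -14499/2 ≈ -7249.5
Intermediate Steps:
m(t) = 1/(2*t)
g(E, f) = 6 + E + f
78*(-93) + g(-2, m(1)) = 78*(-93) + (6 - 2 + (½)/1) = -7254 + (6 - 2 + (½)*1) = -7254 + (6 - 2 + ½) = -7254 + 9/2 = -14499/2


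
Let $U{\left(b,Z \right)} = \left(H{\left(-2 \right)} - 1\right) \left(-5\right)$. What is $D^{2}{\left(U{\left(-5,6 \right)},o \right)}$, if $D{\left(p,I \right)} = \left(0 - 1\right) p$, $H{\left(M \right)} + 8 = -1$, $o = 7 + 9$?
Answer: $2500$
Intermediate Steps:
$o = 16$
$H{\left(M \right)} = -9$ ($H{\left(M \right)} = -8 - 1 = -9$)
$U{\left(b,Z \right)} = 50$ ($U{\left(b,Z \right)} = \left(-9 - 1\right) \left(-5\right) = \left(-10\right) \left(-5\right) = 50$)
$D{\left(p,I \right)} = - p$
$D^{2}{\left(U{\left(-5,6 \right)},o \right)} = \left(\left(-1\right) 50\right)^{2} = \left(-50\right)^{2} = 2500$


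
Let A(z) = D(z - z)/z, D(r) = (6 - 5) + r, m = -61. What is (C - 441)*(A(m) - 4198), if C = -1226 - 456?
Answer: 543655717/61 ≈ 8.9124e+6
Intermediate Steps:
C = -1682
D(r) = 1 + r
A(z) = 1/z (A(z) = (1 + (z - z))/z = (1 + 0)/z = 1/z)
(C - 441)*(A(m) - 4198) = (-1682 - 441)*(1/(-61) - 4198) = -2123*(-1/61 - 4198) = -2123*(-256079/61) = 543655717/61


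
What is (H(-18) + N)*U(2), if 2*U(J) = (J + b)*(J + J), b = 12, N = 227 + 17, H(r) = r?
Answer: 6328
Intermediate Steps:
N = 244
U(J) = J*(12 + J) (U(J) = ((J + 12)*(J + J))/2 = ((12 + J)*(2*J))/2 = (2*J*(12 + J))/2 = J*(12 + J))
(H(-18) + N)*U(2) = (-18 + 244)*(2*(12 + 2)) = 226*(2*14) = 226*28 = 6328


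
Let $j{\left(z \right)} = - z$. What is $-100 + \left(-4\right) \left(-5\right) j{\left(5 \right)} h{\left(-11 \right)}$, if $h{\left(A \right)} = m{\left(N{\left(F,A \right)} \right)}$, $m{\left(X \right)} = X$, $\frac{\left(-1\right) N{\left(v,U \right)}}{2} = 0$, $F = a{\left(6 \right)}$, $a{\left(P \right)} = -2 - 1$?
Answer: $-100$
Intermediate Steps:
$a{\left(P \right)} = -3$ ($a{\left(P \right)} = -2 - 1 = -3$)
$F = -3$
$N{\left(v,U \right)} = 0$ ($N{\left(v,U \right)} = \left(-2\right) 0 = 0$)
$h{\left(A \right)} = 0$
$-100 + \left(-4\right) \left(-5\right) j{\left(5 \right)} h{\left(-11 \right)} = -100 + \left(-4\right) \left(-5\right) \left(\left(-1\right) 5\right) 0 = -100 + 20 \left(-5\right) 0 = -100 - 0 = -100 + 0 = -100$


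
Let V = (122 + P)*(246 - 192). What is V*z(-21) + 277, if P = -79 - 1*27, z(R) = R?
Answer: -17867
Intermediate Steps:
P = -106 (P = -79 - 27 = -106)
V = 864 (V = (122 - 106)*(246 - 192) = 16*54 = 864)
V*z(-21) + 277 = 864*(-21) + 277 = -18144 + 277 = -17867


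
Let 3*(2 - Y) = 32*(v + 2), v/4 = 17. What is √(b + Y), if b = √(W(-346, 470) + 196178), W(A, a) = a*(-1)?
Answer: √(-6702 + 18*√48927)/3 ≈ 17.386*I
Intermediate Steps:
v = 68 (v = 4*17 = 68)
W(A, a) = -a
b = 2*√48927 (b = √(-1*470 + 196178) = √(-470 + 196178) = √195708 = 2*√48927 ≈ 442.39)
Y = -2234/3 (Y = 2 - 32*(68 + 2)/3 = 2 - 32*70/3 = 2 - ⅓*2240 = 2 - 2240/3 = -2234/3 ≈ -744.67)
√(b + Y) = √(2*√48927 - 2234/3) = √(-2234/3 + 2*√48927)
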